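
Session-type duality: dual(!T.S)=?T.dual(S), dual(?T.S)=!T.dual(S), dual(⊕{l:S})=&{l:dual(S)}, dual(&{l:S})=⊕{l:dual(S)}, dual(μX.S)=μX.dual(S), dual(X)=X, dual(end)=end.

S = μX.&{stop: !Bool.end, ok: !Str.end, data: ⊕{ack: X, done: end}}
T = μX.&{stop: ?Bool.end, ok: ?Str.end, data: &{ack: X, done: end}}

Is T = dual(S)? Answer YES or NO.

NO

μX ‖ μX  ok (binder kept)
  &{stop,ok,data} ‖ &{stop,ok,data}  ✗ choice polarity not flipped — not dual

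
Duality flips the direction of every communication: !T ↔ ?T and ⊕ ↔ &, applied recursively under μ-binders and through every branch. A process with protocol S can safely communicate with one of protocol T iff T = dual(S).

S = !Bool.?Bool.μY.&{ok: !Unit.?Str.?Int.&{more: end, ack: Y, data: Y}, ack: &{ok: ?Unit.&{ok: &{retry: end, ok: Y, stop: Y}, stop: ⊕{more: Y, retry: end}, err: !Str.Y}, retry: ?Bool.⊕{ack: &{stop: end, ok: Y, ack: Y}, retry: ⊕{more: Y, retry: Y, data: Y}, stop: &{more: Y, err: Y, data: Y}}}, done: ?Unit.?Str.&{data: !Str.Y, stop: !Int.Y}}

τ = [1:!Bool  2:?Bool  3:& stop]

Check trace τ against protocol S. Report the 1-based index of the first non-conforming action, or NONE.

[1] !Bool  ✓  state: ?Bool.μY.…
[2] ?Bool  ✓  state: μY.…
[3] got & stop, protocol expects & ok or & ack or & done  ✗

3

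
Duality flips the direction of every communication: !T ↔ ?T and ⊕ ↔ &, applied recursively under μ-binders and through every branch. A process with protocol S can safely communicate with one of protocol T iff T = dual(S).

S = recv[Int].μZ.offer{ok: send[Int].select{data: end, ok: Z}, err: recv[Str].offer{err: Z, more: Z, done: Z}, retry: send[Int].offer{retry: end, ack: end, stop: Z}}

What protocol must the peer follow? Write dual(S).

recv[Int] ↦ send[Int]
  μZ ↦ μZ  (rec unchanged)
    offer{ok,err,retry} ↦ select{ok,err,retry}  (external→internal)
      case ok:
        send[Int] ↦ recv[Int]
          select{data,ok} ↦ offer{data,ok}  (select→offer)
            case data:
              dual(end) = end
            case ok:
              dual(Z) = Z
      case err:
        recv[Str] ↦ send[Str]
          offer{err,more,done} ↦ select{err,more,done}  (external→internal)
            case err:
              dual(Z) = Z
            case more:
              dual(Z) = Z
            case done:
              dual(Z) = Z
      case retry:
        send[Int] ↦ recv[Int]
          offer{retry,ack,stop} ↦ select{retry,ack,stop}  (external→internal)
            case retry:
              dual(end) = end
            case ack:
              dual(end) = end
            case stop:
              dual(Z) = Z

send[Int].μZ.select{ok: recv[Int].offer{data: end, ok: Z}, err: send[Str].select{err: Z, more: Z, done: Z}, retry: recv[Int].select{retry: end, ack: end, stop: Z}}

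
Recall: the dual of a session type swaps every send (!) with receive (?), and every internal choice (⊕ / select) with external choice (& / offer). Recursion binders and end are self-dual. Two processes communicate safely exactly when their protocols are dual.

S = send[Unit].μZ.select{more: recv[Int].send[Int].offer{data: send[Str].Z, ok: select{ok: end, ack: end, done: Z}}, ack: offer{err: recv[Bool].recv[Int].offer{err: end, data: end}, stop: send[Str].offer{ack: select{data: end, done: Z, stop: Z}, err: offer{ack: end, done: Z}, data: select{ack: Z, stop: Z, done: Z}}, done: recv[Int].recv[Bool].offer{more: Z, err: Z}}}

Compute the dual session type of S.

send[Unit] → recv[Unit]
  μZ → μZ  (rec unchanged)
    select{more,ack} → offer{more,ack}  (select→offer)
      case more:
        recv[Int] → send[Int]
          send[Int] → recv[Int]
            offer{data,ok} → select{data,ok}  (&→⊕)
              case data:
                send[Str] → recv[Str]
                  dual(Z) = Z
              case ok:
                select{ok,ack,done} → offer{ok,ack,done}  (select→offer)
                  case ok:
                    dual(end) = end
                  case ack:
                    dual(end) = end
                  case done:
                    dual(Z) = Z
      case ack:
        offer{err,stop,done} → select{err,stop,done}  (&→⊕)
          case err:
            recv[Bool] → send[Bool]
              recv[Int] → send[Int]
                offer{err,data} → select{err,data}  (&→⊕)
                  case err:
                    dual(end) = end
                  case data:
                    dual(end) = end
          case stop:
            send[Str] → recv[Str]
              offer{ack,err,data} → select{ack,err,data}  (&→⊕)
                case ack:
                  select{data,done,stop} → offer{data,done,stop}  (select→offer)
                    case data:
                      dual(end) = end
                    case done:
                      dual(Z) = Z
                    case stop:
                      dual(Z) = Z
                case err:
                  offer{ack,done} → select{ack,done}  (&→⊕)
                    case ack:
                      dual(end) = end
                    case done:
                      dual(Z) = Z
                case data:
                  select{ack,stop,done} → offer{ack,stop,done}  (select→offer)
                    case ack:
                      dual(Z) = Z
                    case stop:
                      dual(Z) = Z
                    case done:
                      dual(Z) = Z
          case done:
            recv[Int] → send[Int]
              recv[Bool] → send[Bool]
                offer{more,err} → select{more,err}  (&→⊕)
                  case more:
                    dual(Z) = Z
                  case err:
                    dual(Z) = Z

recv[Unit].μZ.offer{more: send[Int].recv[Int].select{data: recv[Str].Z, ok: offer{ok: end, ack: end, done: Z}}, ack: select{err: send[Bool].send[Int].select{err: end, data: end}, stop: recv[Str].select{ack: offer{data: end, done: Z, stop: Z}, err: select{ack: end, done: Z}, data: offer{ack: Z, stop: Z, done: Z}}, done: send[Int].send[Bool].select{more: Z, err: Z}}}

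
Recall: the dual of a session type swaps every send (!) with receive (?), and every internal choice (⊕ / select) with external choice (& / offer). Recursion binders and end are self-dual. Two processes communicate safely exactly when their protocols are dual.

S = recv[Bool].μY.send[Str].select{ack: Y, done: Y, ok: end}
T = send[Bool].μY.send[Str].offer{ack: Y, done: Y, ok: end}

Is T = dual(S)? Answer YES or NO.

recv[Bool] ‖ send[Bool]  ok
  μY ‖ μY  ok (binder kept)
    send[Str] ‖ send[Str]  ✗ same direction on both sides — not dual

NO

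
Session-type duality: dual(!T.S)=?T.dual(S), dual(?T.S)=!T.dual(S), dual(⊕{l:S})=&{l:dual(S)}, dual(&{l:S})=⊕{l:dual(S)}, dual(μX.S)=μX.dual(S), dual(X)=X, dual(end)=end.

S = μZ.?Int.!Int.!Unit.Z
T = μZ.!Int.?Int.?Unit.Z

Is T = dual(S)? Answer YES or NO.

μZ ‖ μZ  ✓ (binder kept)
  ?Int ‖ !Int  ✓
    !Int ‖ ?Int  ✓
      !Unit ‖ ?Unit  ✓
        Z ‖ Z  ✓

YES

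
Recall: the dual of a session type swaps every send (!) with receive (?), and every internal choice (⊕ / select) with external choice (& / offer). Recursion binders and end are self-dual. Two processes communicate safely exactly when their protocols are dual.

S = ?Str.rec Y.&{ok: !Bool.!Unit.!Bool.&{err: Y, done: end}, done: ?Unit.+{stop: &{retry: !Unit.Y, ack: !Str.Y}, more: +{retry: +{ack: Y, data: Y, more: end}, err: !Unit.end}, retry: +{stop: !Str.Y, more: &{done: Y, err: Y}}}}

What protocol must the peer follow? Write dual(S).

!Str.rec Y.+{ok: ?Bool.?Unit.?Bool.+{err: Y, done: end}, done: !Unit.&{stop: +{retry: ?Unit.Y, ack: ?Str.Y}, more: &{retry: &{ack: Y, data: Y, more: end}, err: ?Unit.end}, retry: &{stop: ?Str.Y, more: +{done: Y, err: Y}}}}

?Str ↦ !Str
  rec Y ↦ rec Y  (rec unchanged)
    &{ok,done} ↦ +{ok,done}  (offer→select)
      [ok]
        !Bool ↦ ?Bool
          !Unit ↦ ?Unit
            !Bool ↦ ?Bool
              &{err,done} ↦ +{err,done}  (offer→select)
                [err]
                  Y ↦ Y
                [done]
                  end ↦ end
      [done]
        ?Unit ↦ !Unit
          +{stop,more,retry} ↦ &{stop,more,retry}  (internal→external)
            [stop]
              &{retry,ack} ↦ +{retry,ack}  (offer→select)
                [retry]
                  !Unit ↦ ?Unit
                    Y ↦ Y
                [ack]
                  !Str ↦ ?Str
                    Y ↦ Y
            [more]
              +{retry,err} ↦ &{retry,err}  (internal→external)
                [retry]
                  +{ack,data,more} ↦ &{ack,data,more}  (internal→external)
                    [ack]
                      Y ↦ Y
                    [data]
                      Y ↦ Y
                    [more]
                      end ↦ end
                [err]
                  !Unit ↦ ?Unit
                    end ↦ end
            [retry]
              +{stop,more} ↦ &{stop,more}  (internal→external)
                [stop]
                  !Str ↦ ?Str
                    Y ↦ Y
                [more]
                  &{done,err} ↦ +{done,err}  (offer→select)
                    [done]
                      Y ↦ Y
                    [err]
                      Y ↦ Y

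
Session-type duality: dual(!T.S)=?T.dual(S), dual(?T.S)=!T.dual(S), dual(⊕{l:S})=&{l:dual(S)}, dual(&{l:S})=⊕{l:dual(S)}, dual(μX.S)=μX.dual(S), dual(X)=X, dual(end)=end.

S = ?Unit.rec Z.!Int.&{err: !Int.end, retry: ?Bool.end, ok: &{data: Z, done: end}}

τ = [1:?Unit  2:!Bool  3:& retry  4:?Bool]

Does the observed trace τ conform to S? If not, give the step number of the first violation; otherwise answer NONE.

[1] ?Unit  match  cont: rec Z.…
[2] got !Bool, protocol expects !Int  ✗

2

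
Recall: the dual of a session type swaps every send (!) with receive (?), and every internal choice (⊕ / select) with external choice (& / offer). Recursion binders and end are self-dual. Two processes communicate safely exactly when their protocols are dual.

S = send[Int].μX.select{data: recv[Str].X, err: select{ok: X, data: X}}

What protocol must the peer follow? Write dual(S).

send[Int] → recv[Int]
  μX → μX  (rec unchanged)
    select{data,err} → offer{data,err}  (internal→external)
      [data]
        recv[Str] → send[Str]
          dual(X) = X
      [err]
        select{ok,data} → offer{ok,data}  (internal→external)
          [ok]
            dual(X) = X
          [data]
            dual(X) = X

recv[Int].μX.offer{data: send[Str].X, err: offer{ok: X, data: X}}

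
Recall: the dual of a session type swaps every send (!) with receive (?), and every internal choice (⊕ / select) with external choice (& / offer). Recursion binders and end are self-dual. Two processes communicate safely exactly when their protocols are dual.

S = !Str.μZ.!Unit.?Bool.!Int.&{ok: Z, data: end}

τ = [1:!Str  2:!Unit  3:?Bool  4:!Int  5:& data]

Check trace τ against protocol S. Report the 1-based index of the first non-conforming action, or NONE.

step 1: !Str  ✓  residual = μZ.…
step 2: !Unit  ✓  residual = ?Bool.!Int.&{ok: μZ.…, data: end}
step 3: ?Bool  ✓  residual = !Int.&{ok: μZ.…, data: end}
step 4: !Int  ✓  residual = &{ok: μZ.…, data: end}
step 5: & data  ✓  residual = end
all 5 steps conform

NONE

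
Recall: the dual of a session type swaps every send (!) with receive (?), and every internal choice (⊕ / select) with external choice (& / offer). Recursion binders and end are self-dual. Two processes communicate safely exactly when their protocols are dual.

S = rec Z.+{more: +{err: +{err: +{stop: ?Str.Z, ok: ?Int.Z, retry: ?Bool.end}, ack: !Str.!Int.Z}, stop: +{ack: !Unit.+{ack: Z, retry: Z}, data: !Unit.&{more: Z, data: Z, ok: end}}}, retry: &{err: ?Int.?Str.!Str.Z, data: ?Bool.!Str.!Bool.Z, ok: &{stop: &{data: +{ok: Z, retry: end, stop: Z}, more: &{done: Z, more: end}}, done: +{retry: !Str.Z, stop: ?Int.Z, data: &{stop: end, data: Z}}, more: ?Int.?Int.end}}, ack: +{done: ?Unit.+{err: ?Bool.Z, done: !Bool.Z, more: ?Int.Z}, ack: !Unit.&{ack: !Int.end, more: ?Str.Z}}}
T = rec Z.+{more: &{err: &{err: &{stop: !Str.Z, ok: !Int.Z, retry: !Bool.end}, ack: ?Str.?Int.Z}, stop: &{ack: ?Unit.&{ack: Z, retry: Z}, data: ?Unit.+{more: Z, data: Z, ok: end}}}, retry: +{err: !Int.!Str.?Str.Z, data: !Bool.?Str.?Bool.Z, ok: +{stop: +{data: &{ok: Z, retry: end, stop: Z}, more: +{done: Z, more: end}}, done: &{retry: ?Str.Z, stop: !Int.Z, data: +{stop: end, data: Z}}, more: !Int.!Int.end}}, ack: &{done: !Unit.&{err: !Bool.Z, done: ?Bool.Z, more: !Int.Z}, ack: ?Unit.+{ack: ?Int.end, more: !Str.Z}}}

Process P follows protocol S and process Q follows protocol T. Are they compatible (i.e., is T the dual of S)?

rec Z | rec Z  match (binder kept)
  +{more,retry,ack} | +{more,retry,ack}  ✗ choice polarity not flipped — not dual

NO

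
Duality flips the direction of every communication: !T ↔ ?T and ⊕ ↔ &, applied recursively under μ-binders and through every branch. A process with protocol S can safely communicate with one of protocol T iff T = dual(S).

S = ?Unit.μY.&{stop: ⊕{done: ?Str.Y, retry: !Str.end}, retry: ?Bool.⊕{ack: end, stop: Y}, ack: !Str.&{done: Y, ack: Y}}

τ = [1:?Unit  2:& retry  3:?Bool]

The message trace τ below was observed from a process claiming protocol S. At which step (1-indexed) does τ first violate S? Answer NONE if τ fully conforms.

[1] ?Unit  match  residual = μY.…
[2] & retry  match  residual = ?Bool.⊕{ack: end, stop: μY.…}
[3] ?Bool  match  residual = ⊕{ack: end, stop: μY.…}
τ conforms to S (length 3)

NONE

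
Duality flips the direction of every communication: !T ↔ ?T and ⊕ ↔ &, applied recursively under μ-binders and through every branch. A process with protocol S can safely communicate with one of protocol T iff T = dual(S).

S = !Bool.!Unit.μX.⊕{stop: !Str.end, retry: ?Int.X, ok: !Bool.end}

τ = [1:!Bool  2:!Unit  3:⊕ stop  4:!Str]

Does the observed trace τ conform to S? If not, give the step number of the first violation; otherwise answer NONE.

NONE

step 1: !Bool  match  residual = !Unit.μX.…
step 2: !Unit  match  residual = μX.…
step 3: ⊕ stop  match  residual = !Str.end
step 4: !Str  match  residual = end
τ conforms to S (length 4)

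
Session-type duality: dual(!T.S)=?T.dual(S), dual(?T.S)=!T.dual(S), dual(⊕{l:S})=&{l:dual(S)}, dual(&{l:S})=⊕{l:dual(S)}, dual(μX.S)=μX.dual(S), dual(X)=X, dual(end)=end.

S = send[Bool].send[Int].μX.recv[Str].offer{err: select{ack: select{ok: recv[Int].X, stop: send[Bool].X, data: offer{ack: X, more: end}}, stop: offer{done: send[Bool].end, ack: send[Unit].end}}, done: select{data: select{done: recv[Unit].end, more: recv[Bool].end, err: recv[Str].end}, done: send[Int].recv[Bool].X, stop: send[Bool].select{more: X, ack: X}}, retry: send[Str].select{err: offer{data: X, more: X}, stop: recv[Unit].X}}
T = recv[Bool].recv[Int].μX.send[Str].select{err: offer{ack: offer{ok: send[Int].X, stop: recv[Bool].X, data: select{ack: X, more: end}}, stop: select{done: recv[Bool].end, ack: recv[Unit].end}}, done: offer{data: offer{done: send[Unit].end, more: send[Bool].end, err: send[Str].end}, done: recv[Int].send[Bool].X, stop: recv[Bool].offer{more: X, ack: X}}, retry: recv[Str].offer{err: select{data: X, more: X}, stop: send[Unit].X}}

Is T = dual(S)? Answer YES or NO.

send[Bool] vs recv[Bool]  match
  send[Int] vs recv[Int]  match
    μX vs μX  match (binder kept)
      recv[Str] vs send[Str]  match
        offer{err,done,retry} vs select{err,done,retry}  match labels match
          • err:
            select{ack,stop} vs offer{ack,stop}  match labels match
              • ack:
                select{ok,stop,data} vs offer{ok,stop,data}  match labels match
                  • ok:
                    recv[Int] vs send[Int]  match
                      X vs X  match
                  • stop:
                    send[Bool] vs recv[Bool]  match
                      X vs X  match
                  • data:
                    offer{ack,more} vs select{ack,more}  match labels match
                      • ack:
                        X vs X  match
                      • more:
                        end vs end  match
              • stop:
                offer{done,ack} vs select{done,ack}  match labels match
                  • done:
                    send[Bool] vs recv[Bool]  match
                      end vs end  match
                  • ack:
                    send[Unit] vs recv[Unit]  match
                      end vs end  match
          • done:
            select{data,done,stop} vs offer{data,done,stop}  match labels match
              • data:
                select{done,more,err} vs offer{done,more,err}  match labels match
                  • done:
                    recv[Unit] vs send[Unit]  match
                      end vs end  match
                  • more:
                    recv[Bool] vs send[Bool]  match
                      end vs end  match
                  • err:
                    recv[Str] vs send[Str]  match
                      end vs end  match
              • done:
                send[Int] vs recv[Int]  match
                  recv[Bool] vs send[Bool]  match
                    X vs X  match
              • stop:
                send[Bool] vs recv[Bool]  match
                  select{more,ack} vs offer{more,ack}  match labels match
                    • more:
                      X vs X  match
                    • ack:
                      X vs X  match
          • retry:
            send[Str] vs recv[Str]  match
              select{err,stop} vs offer{err,stop}  match labels match
                • err:
                  offer{data,more} vs select{data,more}  match labels match
                    • data:
                      X vs X  match
                    • more:
                      X vs X  match
                • stop:
                  recv[Unit] vs send[Unit]  match
                    X vs X  match

YES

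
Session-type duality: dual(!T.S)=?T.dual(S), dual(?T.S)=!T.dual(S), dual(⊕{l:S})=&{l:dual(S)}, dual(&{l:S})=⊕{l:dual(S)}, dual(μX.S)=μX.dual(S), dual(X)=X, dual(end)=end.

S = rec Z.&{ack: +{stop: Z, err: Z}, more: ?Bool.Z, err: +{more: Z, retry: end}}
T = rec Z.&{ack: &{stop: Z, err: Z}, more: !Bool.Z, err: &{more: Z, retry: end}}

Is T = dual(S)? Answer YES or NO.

NO

rec Z vs rec Z  ok (μ self-dual)
  &{ack,more,err} vs &{ack,more,err}  ✗ choice polarity not flipped — not dual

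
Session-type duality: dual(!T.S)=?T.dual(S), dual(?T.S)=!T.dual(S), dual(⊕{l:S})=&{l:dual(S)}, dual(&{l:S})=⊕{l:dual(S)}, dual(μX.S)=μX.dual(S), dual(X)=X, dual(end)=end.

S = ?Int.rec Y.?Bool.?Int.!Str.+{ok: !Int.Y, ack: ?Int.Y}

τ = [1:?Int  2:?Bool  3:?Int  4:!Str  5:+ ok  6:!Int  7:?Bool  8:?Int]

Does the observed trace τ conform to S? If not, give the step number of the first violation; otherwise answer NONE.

NONE

@1 ?Int  ✓  residual = rec Y.…
@2 ?Bool  ✓  residual = ?Int.!Str.+{ok: !Int.rec Y.…, ack: ?Int.rec Y.…}
@3 ?Int  ✓  residual = !Str.+{ok: !Int.rec Y.…, ack: ?Int.rec Y.…}
@4 !Str  ✓  residual = +{ok: !Int.rec Y.…, ack: ?Int.rec Y.…}
@5 + ok  ✓  residual = !Int.rec Y.…
@6 !Int  ✓  residual = rec Y.…
@7 ?Bool  ✓  residual = ?Int.!Str.+{ok: !Int.rec Y.…, ack: ?Int.rec Y.…}
@8 ?Int  ✓  residual = !Str.+{ok: !Int.rec Y.…, ack: ?Int.rec Y.…}
trace exhausted — no violation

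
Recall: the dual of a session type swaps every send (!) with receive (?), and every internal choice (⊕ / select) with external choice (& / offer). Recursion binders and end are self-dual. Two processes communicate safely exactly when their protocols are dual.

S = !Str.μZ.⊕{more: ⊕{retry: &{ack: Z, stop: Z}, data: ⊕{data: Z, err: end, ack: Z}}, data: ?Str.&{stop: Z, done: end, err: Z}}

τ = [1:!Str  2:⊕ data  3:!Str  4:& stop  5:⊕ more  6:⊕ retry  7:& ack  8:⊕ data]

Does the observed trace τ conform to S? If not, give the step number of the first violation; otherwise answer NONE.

@1 !Str  ✓  residual = μZ.…
@2 ⊕ data  ✓  residual = ?Str.&{stop: μZ.…, done: end, err: μZ.…}
@3 got !Str, protocol expects ?Str  ✗

3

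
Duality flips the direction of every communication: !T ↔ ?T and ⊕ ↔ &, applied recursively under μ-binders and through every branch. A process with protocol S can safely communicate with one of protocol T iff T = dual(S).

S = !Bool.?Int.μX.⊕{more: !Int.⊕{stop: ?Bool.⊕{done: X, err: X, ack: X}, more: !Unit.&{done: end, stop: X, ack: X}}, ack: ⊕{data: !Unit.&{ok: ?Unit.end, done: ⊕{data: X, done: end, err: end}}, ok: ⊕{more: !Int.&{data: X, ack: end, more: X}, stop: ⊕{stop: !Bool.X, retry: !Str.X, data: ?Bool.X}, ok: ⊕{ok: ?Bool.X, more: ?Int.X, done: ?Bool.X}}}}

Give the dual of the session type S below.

!Bool ↦ ?Bool
  ?Int ↦ !Int
    μX ↦ μX  (μ self-dual)
      ⊕{more,ack} ↦ &{more,ack}  (⊕→&)
        • more:
          !Int ↦ ?Int
            ⊕{stop,more} ↦ &{stop,more}  (⊕→&)
              • stop:
                ?Bool ↦ !Bool
                  ⊕{done,err,ack} ↦ &{done,err,ack}  (⊕→&)
                    • done:
                      dual(X) = X
                    • err:
                      dual(X) = X
                    • ack:
                      dual(X) = X
              • more:
                !Unit ↦ ?Unit
                  &{done,stop,ack} ↦ ⊕{done,stop,ack}  (offer→select)
                    • done:
                      dual(end) = end
                    • stop:
                      dual(X) = X
                    • ack:
                      dual(X) = X
        • ack:
          ⊕{data,ok} ↦ &{data,ok}  (⊕→&)
            • data:
              !Unit ↦ ?Unit
                &{ok,done} ↦ ⊕{ok,done}  (offer→select)
                  • ok:
                    ?Unit ↦ !Unit
                      dual(end) = end
                  • done:
                    ⊕{data,done,err} ↦ &{data,done,err}  (⊕→&)
                      • data:
                        dual(X) = X
                      • done:
                        dual(end) = end
                      • err:
                        dual(end) = end
            • ok:
              ⊕{more,stop,ok} ↦ &{more,stop,ok}  (⊕→&)
                • more:
                  !Int ↦ ?Int
                    &{data,ack,more} ↦ ⊕{data,ack,more}  (offer→select)
                      • data:
                        dual(X) = X
                      • ack:
                        dual(end) = end
                      • more:
                        dual(X) = X
                • stop:
                  ⊕{stop,retry,data} ↦ &{stop,retry,data}  (⊕→&)
                    • stop:
                      !Bool ↦ ?Bool
                        dual(X) = X
                    • retry:
                      !Str ↦ ?Str
                        dual(X) = X
                    • data:
                      ?Bool ↦ !Bool
                        dual(X) = X
                • ok:
                  ⊕{ok,more,done} ↦ &{ok,more,done}  (⊕→&)
                    • ok:
                      ?Bool ↦ !Bool
                        dual(X) = X
                    • more:
                      ?Int ↦ !Int
                        dual(X) = X
                    • done:
                      ?Bool ↦ !Bool
                        dual(X) = X

?Bool.!Int.μX.&{more: ?Int.&{stop: !Bool.&{done: X, err: X, ack: X}, more: ?Unit.⊕{done: end, stop: X, ack: X}}, ack: &{data: ?Unit.⊕{ok: !Unit.end, done: &{data: X, done: end, err: end}}, ok: &{more: ?Int.⊕{data: X, ack: end, more: X}, stop: &{stop: ?Bool.X, retry: ?Str.X, data: !Bool.X}, ok: &{ok: !Bool.X, more: !Int.X, done: !Bool.X}}}}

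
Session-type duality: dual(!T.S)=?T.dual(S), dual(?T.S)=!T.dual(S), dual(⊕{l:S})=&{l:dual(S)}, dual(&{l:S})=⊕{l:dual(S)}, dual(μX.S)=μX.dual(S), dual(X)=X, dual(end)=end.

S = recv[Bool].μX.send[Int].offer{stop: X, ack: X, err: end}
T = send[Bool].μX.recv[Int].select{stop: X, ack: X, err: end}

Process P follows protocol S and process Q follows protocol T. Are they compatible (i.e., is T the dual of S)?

recv[Bool] | send[Bool]  ✓
  μX | μX  ✓ (rec unchanged)
    send[Int] | recv[Int]  ✓
      offer{stop,ack,err} | select{stop,ack,err}  ✓ label sets agree
        [stop]
          X | X  ✓
        [ack]
          X | X  ✓
        [err]
          end | end  ✓

YES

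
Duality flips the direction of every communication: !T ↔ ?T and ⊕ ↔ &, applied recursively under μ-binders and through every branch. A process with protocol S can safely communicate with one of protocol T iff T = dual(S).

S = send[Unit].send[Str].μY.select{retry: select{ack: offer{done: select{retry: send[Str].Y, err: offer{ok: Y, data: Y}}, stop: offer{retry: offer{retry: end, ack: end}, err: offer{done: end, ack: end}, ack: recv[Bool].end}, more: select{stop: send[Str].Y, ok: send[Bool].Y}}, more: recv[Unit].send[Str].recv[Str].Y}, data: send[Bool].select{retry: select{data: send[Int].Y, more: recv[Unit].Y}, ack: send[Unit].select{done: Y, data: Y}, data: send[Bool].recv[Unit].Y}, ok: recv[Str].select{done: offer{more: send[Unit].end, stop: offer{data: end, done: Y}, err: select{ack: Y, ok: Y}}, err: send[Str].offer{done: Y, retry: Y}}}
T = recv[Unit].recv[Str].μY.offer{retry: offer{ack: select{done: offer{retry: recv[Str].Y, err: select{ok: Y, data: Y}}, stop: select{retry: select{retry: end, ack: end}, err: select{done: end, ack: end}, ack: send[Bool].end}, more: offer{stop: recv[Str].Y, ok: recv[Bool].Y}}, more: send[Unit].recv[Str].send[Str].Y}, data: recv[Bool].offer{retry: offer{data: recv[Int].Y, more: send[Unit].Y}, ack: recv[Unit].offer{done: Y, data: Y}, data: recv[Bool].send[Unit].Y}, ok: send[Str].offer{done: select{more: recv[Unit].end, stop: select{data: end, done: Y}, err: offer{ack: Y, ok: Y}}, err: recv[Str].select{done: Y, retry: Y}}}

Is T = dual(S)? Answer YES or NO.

send[Unit] | recv[Unit]  match
  send[Str] | recv[Str]  match
    μY | μY  match (binder kept)
      select{retry,data,ok} | offer{retry,data,ok}  match labels match
        [retry]
          select{ack,more} | offer{ack,more}  match labels match
            [ack]
              offer{done,stop,more} | select{done,stop,more}  match labels match
                [done]
                  select{retry,err} | offer{retry,err}  match labels match
                    [retry]
                      send[Str] | recv[Str]  match
                        Y | Y  match
                    [err]
                      offer{ok,data} | select{ok,data}  match labels match
                        [ok]
                          Y | Y  match
                        [data]
                          Y | Y  match
                [stop]
                  offer{retry,err,ack} | select{retry,err,ack}  match labels match
                    [retry]
                      offer{retry,ack} | select{retry,ack}  match labels match
                        [retry]
                          end | end  match
                        [ack]
                          end | end  match
                    [err]
                      offer{done,ack} | select{done,ack}  match labels match
                        [done]
                          end | end  match
                        [ack]
                          end | end  match
                    [ack]
                      recv[Bool] | send[Bool]  match
                        end | end  match
                [more]
                  select{stop,ok} | offer{stop,ok}  match labels match
                    [stop]
                      send[Str] | recv[Str]  match
                        Y | Y  match
                    [ok]
                      send[Bool] | recv[Bool]  match
                        Y | Y  match
            [more]
              recv[Unit] | send[Unit]  match
                send[Str] | recv[Str]  match
                  recv[Str] | send[Str]  match
                    Y | Y  match
        [data]
          send[Bool] | recv[Bool]  match
            select{retry,ack,data} | offer{retry,ack,data}  match labels match
              [retry]
                select{data,more} | offer{data,more}  match labels match
                  [data]
                    send[Int] | recv[Int]  match
                      Y | Y  match
                  [more]
                    recv[Unit] | send[Unit]  match
                      Y | Y  match
              [ack]
                send[Unit] | recv[Unit]  match
                  select{done,data} | offer{done,data}  match labels match
                    [done]
                      Y | Y  match
                    [data]
                      Y | Y  match
              [data]
                send[Bool] | recv[Bool]  match
                  recv[Unit] | send[Unit]  match
                    Y | Y  match
        [ok]
          recv[Str] | send[Str]  match
            select{done,err} | offer{done,err}  match labels match
              [done]
                offer{more,stop,err} | select{more,stop,err}  match labels match
                  [more]
                    send[Unit] | recv[Unit]  match
                      end | end  match
                  [stop]
                    offer{data,done} | select{data,done}  match labels match
                      [data]
                        end | end  match
                      [done]
                        Y | Y  match
                  [err]
                    select{ack,ok} | offer{ack,ok}  match labels match
                      [ack]
                        Y | Y  match
                      [ok]
                        Y | Y  match
              [err]
                send[Str] | recv[Str]  match
                  offer{done,retry} | select{done,retry}  match labels match
                    [done]
                      Y | Y  match
                    [retry]
                      Y | Y  match

YES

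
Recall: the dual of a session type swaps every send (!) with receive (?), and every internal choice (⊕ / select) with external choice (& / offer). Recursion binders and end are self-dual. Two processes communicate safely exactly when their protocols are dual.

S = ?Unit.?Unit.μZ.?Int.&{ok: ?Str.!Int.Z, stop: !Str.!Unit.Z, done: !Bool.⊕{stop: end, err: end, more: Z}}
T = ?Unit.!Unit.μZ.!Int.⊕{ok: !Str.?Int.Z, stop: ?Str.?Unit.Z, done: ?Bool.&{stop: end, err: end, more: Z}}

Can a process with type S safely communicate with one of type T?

NO

?Unit vs ?Unit  ✗ same direction on both sides — not dual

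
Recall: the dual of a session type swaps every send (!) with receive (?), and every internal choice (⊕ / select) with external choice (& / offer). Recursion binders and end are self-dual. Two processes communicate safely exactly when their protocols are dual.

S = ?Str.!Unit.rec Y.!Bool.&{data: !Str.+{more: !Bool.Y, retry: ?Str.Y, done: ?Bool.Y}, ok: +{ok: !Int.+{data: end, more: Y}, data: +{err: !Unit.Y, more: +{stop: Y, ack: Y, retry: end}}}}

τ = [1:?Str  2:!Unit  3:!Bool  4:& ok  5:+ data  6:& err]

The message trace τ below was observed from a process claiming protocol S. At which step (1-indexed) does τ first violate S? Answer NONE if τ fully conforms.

6

@1 ?Str  ok  cont: !Unit.rec Y.…
@2 !Unit  ok  cont: rec Y.…
@3 !Bool  ok  cont: &{data: !Str.+{more: !Bool.rec Y.…, retry: ?Str.rec Y.…, done: ?Bool.rec Y.…}, ok: +{ok: !Int.+{data: end, more: rec Y.…}, data: +{err: !Unit.rec Y.…, more: +{stop: rec Y.…, ack: rec Y.…, retry: end}}}}
@4 & ok  ok  cont: +{ok: !Int.+{data: end, more: rec Y.…}, data: +{err: !Unit.rec Y.…, more: +{stop: rec Y.…, ack: rec Y.…, retry: end}}}
@5 + data  ok  cont: +{err: !Unit.rec Y.…, more: +{stop: rec Y.…, ack: rec Y.…, retry: end}}
@6 got & err, protocol expects + err or + more  ✗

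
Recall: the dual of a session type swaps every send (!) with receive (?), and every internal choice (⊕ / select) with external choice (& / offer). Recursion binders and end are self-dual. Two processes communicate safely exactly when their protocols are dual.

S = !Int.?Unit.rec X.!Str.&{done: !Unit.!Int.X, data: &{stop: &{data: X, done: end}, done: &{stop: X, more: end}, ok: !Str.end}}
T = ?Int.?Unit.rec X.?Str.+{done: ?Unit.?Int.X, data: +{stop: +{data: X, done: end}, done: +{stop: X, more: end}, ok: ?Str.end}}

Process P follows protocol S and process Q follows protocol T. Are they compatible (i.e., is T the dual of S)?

!Int vs ?Int  ✓
  ?Unit vs ?Unit  ✗ same direction on both sides — not dual

NO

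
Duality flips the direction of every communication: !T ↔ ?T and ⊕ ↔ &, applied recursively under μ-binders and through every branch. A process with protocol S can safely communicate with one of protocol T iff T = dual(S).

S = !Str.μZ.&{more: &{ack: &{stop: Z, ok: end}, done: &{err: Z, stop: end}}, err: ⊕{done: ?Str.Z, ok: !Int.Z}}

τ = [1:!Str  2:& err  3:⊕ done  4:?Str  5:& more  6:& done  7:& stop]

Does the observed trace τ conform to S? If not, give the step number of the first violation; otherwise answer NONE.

NONE

[1] !Str  ok  cont: μZ.…
[2] & err  ok  cont: ⊕{done: ?Str.μZ.…, ok: !Int.μZ.…}
[3] ⊕ done  ok  cont: ?Str.μZ.…
[4] ?Str  ok  cont: μZ.…
[5] & more  ok  cont: &{ack: &{stop: μZ.…, ok: end}, done: &{err: μZ.…, stop: end}}
[6] & done  ok  cont: &{err: μZ.…, stop: end}
[7] & stop  ok  cont: end
all 7 steps conform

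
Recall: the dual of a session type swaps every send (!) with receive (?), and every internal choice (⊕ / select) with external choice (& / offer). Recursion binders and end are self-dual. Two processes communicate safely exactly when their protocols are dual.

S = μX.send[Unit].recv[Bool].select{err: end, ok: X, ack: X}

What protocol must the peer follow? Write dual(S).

μX.recv[Unit].send[Bool].offer{err: end, ok: X, ack: X}

μX → μX  (μ self-dual)
  send[Unit] → recv[Unit]
    recv[Bool] → send[Bool]
      select{err,ok,ack} → offer{err,ok,ack}  (select→offer)
        [err]
          end ↦ end
        [ok]
          X ↦ X
        [ack]
          X ↦ X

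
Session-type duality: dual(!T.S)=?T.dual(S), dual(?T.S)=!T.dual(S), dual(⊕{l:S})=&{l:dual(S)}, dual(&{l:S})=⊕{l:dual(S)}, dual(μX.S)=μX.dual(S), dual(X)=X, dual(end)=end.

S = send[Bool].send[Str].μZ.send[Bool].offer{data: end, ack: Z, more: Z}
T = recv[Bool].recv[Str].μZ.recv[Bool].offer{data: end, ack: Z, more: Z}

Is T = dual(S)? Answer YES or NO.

NO

send[Bool] vs recv[Bool]  match
  send[Str] vs recv[Str]  match
    μZ vs μZ  match (rec unchanged)
      send[Bool] vs recv[Bool]  match
        offer{data,ack,more} vs offer{data,ack,more}  ✗ choice polarity not flipped — not dual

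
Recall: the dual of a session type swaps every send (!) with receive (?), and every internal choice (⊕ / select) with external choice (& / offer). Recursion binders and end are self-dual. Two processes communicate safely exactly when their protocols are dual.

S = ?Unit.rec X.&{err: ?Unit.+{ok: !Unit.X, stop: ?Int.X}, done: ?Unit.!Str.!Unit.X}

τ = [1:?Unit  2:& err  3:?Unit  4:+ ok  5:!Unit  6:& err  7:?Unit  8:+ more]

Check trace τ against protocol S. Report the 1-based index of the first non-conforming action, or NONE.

@1 ?Unit  match  state: rec X.…
@2 & err  match  state: ?Unit.+{ok: !Unit.rec X.…, stop: ?Int.rec X.…}
@3 ?Unit  match  state: +{ok: !Unit.rec X.…, stop: ?Int.rec X.…}
@4 + ok  match  state: !Unit.rec X.…
@5 !Unit  match  state: rec X.…
@6 & err  match  state: ?Unit.+{ok: !Unit.rec X.…, stop: ?Int.rec X.…}
@7 ?Unit  match  state: +{ok: !Unit.rec X.…, stop: ?Int.rec X.…}
@8 got + more, protocol expects + ok or + stop  ✗

8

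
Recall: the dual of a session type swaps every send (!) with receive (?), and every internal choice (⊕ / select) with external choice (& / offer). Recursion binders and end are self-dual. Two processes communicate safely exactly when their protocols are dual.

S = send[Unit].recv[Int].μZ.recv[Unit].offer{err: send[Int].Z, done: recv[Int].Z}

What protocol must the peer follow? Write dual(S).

recv[Unit].send[Int].μZ.send[Unit].select{err: recv[Int].Z, done: send[Int].Z}

send[Unit] ↦ recv[Unit]
  recv[Int] ↦ send[Int]
    μZ ↦ μZ  (rec unchanged)
      recv[Unit] ↦ send[Unit]
        offer{err,done} ↦ select{err,done}  (external→internal)
          [err]
            send[Int] ↦ recv[Int]
              Z self-dual
          [done]
            recv[Int] ↦ send[Int]
              Z self-dual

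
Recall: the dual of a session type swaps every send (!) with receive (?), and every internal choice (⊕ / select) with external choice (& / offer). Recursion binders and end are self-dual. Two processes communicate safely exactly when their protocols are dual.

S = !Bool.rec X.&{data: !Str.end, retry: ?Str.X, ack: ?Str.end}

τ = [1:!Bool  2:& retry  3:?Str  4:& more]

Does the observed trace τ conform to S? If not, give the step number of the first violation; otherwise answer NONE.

4

step 1: !Bool  ok  cont: rec X.…
step 2: & retry  ok  cont: ?Str.rec X.…
step 3: ?Str  ok  cont: rec X.…
step 4: got & more, protocol expects & data or & retry or & ack  ✗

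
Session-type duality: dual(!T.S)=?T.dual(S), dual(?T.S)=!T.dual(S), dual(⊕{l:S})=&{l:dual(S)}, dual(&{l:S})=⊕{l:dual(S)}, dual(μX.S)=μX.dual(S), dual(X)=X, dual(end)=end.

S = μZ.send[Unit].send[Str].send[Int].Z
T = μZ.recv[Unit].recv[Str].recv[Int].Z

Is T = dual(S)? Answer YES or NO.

μZ ‖ μZ  ✓ (μ self-dual)
  send[Unit] ‖ recv[Unit]  ✓
    send[Str] ‖ recv[Str]  ✓
      send[Int] ‖ recv[Int]  ✓
        Z ‖ Z  ✓

YES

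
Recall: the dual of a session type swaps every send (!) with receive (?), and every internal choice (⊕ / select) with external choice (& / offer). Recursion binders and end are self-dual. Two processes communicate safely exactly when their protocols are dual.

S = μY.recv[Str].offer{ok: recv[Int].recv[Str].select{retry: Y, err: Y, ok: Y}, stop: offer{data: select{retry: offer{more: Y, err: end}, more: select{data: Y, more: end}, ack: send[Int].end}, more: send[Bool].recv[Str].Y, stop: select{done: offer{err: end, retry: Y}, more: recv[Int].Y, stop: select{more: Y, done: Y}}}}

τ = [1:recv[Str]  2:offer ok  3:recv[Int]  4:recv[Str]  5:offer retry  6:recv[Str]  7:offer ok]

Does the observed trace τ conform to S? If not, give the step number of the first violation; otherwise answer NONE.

5

@1 recv[Str]  ✓  now at offer{ok: recv[Int].recv[Str].select{retry: μY.…, err: μY.…, ok: μY.…}, stop: offer{data: select{retry: offer{more: μY.…, err: end}, more: select{data: μY.…, more: end}, ack: send[Int].end}, more: send[Bool].recv[Str].μY.…, stop: select{done: offer{err: end, retry: μY.…}, more: recv[Int].μY.…, stop: select{more: μY.…, done: μY.…}}}}
@2 offer ok  ✓  now at recv[Int].recv[Str].select{retry: μY.…, err: μY.…, ok: μY.…}
@3 recv[Int]  ✓  now at recv[Str].select{retry: μY.…, err: μY.…, ok: μY.…}
@4 recv[Str]  ✓  now at select{retry: μY.…, err: μY.…, ok: μY.…}
@5 got offer retry, protocol expects select retry or select err or select ok  ✗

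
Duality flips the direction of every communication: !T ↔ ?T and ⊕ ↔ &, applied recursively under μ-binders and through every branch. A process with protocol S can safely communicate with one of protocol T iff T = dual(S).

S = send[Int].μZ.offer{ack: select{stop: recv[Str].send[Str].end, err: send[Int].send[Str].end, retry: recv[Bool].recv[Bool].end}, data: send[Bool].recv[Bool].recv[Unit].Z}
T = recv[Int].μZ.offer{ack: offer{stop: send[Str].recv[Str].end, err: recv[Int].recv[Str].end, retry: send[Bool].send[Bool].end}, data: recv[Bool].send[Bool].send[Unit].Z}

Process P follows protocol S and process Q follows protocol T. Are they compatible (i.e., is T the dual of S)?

send[Int] | recv[Int]  ✓
  μZ | μZ  ✓ (μ self-dual)
    offer{ack,data} | offer{ack,data}  ✗ choice polarity not flipped — not dual

NO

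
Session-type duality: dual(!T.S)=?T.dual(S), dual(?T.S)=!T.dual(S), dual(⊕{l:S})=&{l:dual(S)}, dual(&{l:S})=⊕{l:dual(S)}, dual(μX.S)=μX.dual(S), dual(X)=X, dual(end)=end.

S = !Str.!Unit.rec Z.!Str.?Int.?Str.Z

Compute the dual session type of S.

?Str.?Unit.rec Z.?Str.!Int.!Str.Z

!Str ↦ ?Str
  !Unit ↦ ?Unit
    rec Z ↦ rec Z  (binder kept)
      !Str ↦ ?Str
        ?Int ↦ !Int
          ?Str ↦ !Str
            Z ↦ Z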